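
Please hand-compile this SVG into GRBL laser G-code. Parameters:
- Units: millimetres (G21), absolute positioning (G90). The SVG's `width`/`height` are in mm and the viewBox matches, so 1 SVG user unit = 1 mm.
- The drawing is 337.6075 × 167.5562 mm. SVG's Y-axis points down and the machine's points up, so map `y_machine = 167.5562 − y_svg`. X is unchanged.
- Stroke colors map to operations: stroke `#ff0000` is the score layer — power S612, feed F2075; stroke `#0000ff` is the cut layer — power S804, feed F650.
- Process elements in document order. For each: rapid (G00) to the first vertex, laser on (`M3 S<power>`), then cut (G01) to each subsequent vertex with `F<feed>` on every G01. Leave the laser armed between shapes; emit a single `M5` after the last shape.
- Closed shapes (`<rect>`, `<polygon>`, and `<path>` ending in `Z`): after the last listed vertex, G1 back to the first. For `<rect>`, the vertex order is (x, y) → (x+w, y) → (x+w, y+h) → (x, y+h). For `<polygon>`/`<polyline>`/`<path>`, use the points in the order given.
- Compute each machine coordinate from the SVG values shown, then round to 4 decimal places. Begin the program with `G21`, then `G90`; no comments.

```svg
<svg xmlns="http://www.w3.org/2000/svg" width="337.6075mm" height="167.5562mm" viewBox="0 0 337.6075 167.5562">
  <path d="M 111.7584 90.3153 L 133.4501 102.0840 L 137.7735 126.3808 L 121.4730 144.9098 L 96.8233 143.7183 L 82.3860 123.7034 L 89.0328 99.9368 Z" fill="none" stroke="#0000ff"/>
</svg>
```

G21
G90
G00 X111.7584 Y77.2409
M3 S804
G01 X133.4501 Y65.4722 F650
G01 X137.7735 Y41.1754 F650
G01 X121.4730 Y22.6464 F650
G01 X96.8233 Y23.8379 F650
G01 X82.3860 Y43.8528 F650
G01 X89.0328 Y67.6194 F650
G01 X111.7584 Y77.2409 F650
M5

viewBox `0 0 337.6075 167.5562` with mm width/height → 1 unit = 1 mm. Flip: y_m = 167.5562 − y_svg.

**Shape 1** — `<path>` regular polygon, stroke `#0000ff` → cut (S804, F650). Machine vertices: (111.7584,77.2409) → (133.4501,65.4722) → (137.7735,41.1754) → (121.4730,22.6464) → (96.8233,23.8379) → (82.3860,43.8528) → (89.0328,67.6194) → (111.7584,77.2409). Closed: final G1 returns to the first vertex.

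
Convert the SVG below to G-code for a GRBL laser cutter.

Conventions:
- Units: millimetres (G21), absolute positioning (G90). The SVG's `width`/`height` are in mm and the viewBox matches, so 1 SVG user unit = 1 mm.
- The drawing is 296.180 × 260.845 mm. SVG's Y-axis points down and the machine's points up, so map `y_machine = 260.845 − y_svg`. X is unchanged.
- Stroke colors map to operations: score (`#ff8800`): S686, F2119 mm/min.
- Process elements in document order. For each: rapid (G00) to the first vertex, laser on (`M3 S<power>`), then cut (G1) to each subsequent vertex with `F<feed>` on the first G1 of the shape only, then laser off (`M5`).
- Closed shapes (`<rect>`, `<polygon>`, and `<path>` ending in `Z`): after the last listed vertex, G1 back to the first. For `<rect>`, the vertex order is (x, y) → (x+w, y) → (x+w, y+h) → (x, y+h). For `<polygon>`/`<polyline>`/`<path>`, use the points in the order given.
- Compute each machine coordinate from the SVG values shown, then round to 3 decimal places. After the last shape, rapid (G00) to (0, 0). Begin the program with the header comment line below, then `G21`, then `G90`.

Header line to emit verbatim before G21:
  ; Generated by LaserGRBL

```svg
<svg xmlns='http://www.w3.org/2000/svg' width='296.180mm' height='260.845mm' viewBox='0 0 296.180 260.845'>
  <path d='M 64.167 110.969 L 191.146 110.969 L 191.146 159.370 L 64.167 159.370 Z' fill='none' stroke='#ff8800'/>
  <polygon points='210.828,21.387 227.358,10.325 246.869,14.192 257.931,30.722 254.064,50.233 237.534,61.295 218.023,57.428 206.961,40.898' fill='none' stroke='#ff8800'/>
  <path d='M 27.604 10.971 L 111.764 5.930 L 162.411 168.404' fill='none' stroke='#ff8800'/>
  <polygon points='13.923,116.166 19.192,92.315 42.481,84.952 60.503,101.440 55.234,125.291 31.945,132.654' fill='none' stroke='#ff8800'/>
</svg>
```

; Generated by LaserGRBL
G21
G90
G00 X64.167 Y149.876
M3 S686
G1 X191.146 Y149.876 F2119
G1 X191.146 Y101.475
G1 X64.167 Y101.475
G1 X64.167 Y149.876
M5
G00 X210.828 Y239.458
M3 S686
G1 X227.358 Y250.520 F2119
G1 X246.869 Y246.653
G1 X257.931 Y230.123
G1 X254.064 Y210.612
G1 X237.534 Y199.550
G1 X218.023 Y203.417
G1 X206.961 Y219.947
G1 X210.828 Y239.458
M5
G00 X27.604 Y249.874
M3 S686
G1 X111.764 Y254.915 F2119
G1 X162.411 Y92.441
M5
G00 X13.923 Y144.679
M3 S686
G1 X19.192 Y168.530 F2119
G1 X42.481 Y175.893
G1 X60.503 Y159.405
G1 X55.234 Y135.554
G1 X31.945 Y128.191
G1 X13.923 Y144.679
M5
G00 X0.000 Y0.000

Since the viewBox matches the mm dimensions, user units are millimetres directly. The only transform is the Y-flip y_m = 260.845 − y_svg.

Shape 1 is a rectangle drawn with `<path>`. Its stroke #ff8800 means score at S686, F2119. After flipping Y the toolpath is (64.167,149.876) → (191.146,149.876) → (191.146,101.475) → (64.167,101.475) → (64.167,149.876), returning to the start.

Shape 2 is a regular polygon drawn with `<polygon>`. Its stroke #ff8800 means score at S686, F2119. After flipping Y the toolpath is (210.828,239.458) → (227.358,250.520) → (246.869,246.653) → (257.931,230.123) → (254.064,210.612) → (237.534,199.550) → (218.023,203.417) → (206.961,219.947) → (210.828,239.458), returning to the start.

Shape 3 is a open polyline drawn with `<path>`. Its stroke #ff8800 means score at S686, F2119. After flipping Y the toolpath is (27.604,249.874) → (111.764,254.915) → (162.411,92.441).

Shape 4 is a regular polygon drawn with `<polygon>`. Its stroke #ff8800 means score at S686, F2119. After flipping Y the toolpath is (13.923,144.679) → (19.192,168.530) → (42.481,175.893) → (60.503,159.405) → (55.234,135.554) → (31.945,128.191) → (13.923,144.679), returning to the start.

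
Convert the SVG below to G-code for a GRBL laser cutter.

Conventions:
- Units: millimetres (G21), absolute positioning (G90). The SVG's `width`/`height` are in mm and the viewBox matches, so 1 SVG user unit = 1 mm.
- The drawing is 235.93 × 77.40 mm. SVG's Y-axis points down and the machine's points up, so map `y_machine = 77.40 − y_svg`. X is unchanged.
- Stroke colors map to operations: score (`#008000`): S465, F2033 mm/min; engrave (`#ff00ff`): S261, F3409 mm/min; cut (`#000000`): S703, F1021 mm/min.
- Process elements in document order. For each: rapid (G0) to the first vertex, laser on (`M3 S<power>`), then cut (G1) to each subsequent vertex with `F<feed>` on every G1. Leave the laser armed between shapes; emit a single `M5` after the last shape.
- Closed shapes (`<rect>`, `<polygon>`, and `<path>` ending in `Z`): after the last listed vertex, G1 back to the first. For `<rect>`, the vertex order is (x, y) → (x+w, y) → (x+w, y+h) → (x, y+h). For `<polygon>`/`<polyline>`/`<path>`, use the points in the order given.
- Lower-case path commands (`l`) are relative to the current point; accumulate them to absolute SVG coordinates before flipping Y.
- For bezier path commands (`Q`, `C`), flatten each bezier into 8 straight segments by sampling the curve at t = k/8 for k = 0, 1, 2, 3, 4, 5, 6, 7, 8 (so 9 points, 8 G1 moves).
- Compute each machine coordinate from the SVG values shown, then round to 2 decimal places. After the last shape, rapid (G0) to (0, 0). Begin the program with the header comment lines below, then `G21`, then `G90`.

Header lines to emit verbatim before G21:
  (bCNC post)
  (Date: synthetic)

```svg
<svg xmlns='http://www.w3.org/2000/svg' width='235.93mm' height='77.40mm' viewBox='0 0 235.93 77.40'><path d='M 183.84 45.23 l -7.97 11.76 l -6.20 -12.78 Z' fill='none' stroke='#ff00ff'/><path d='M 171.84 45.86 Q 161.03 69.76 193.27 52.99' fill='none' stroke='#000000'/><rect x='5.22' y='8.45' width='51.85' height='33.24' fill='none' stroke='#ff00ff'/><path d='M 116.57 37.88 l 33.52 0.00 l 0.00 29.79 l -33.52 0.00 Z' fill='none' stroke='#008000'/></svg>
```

Since the viewBox matches the mm dimensions, user units are millimetres directly. The only transform is the Y-flip y_m = 77.40 − y_svg.

Shape 1 is a regular polygon drawn with `<path>`. Its stroke #ff00ff means engrave at S261, F3409. After flipping Y the toolpath is (183.84,32.17) → (175.87,20.41) → (169.67,33.19) → (183.84,32.17), returning to the start.

Shape 2 is a quadratic bezier drawn with `<path>`. Its stroke #000000 means cut at S703, F1021. After flipping Y the toolpath is (171.84,31.54) → (169.81,26.20) → (169.13,22.13) → (169.79,19.33) → (171.79,17.81) → (175.14,17.55) → (179.84,18.57) → (185.88,20.85) → (193.27,24.41).

Shape 3 is a rectangle drawn with `<rect>`. Its stroke #ff00ff means engrave at S261, F3409. After flipping Y the toolpath is (5.22,68.95) → (57.07,68.95) → (57.07,35.71) → (5.22,35.71) → (5.22,68.95), returning to the start.

Shape 4 is a rectangle drawn with `<path>`. Its stroke #008000 means score at S465, F2033. After flipping Y the toolpath is (116.57,39.52) → (150.09,39.52) → (150.09,9.73) → (116.57,9.73) → (116.57,39.52), returning to the start.

(bCNC post)
(Date: synthetic)
G21
G90
G0 X183.84 Y32.17
M3 S261
G1 X175.87 Y20.41 F3409
G1 X169.67 Y33.19 F3409
G1 X183.84 Y32.17 F3409
G0 X171.84 Y31.54
M3 S703
G1 X169.81 Y26.20 F1021
G1 X169.13 Y22.13 F1021
G1 X169.79 Y19.33 F1021
G1 X171.79 Y17.81 F1021
G1 X175.14 Y17.55 F1021
G1 X179.84 Y18.57 F1021
G1 X185.88 Y20.85 F1021
G1 X193.27 Y24.41 F1021
G0 X5.22 Y68.95
M3 S261
G1 X57.07 Y68.95 F3409
G1 X57.07 Y35.71 F3409
G1 X5.22 Y35.71 F3409
G1 X5.22 Y68.95 F3409
G0 X116.57 Y39.52
M3 S465
G1 X150.09 Y39.52 F2033
G1 X150.09 Y9.73 F2033
G1 X116.57 Y9.73 F2033
G1 X116.57 Y39.52 F2033
M5
G0 X0.00 Y0.00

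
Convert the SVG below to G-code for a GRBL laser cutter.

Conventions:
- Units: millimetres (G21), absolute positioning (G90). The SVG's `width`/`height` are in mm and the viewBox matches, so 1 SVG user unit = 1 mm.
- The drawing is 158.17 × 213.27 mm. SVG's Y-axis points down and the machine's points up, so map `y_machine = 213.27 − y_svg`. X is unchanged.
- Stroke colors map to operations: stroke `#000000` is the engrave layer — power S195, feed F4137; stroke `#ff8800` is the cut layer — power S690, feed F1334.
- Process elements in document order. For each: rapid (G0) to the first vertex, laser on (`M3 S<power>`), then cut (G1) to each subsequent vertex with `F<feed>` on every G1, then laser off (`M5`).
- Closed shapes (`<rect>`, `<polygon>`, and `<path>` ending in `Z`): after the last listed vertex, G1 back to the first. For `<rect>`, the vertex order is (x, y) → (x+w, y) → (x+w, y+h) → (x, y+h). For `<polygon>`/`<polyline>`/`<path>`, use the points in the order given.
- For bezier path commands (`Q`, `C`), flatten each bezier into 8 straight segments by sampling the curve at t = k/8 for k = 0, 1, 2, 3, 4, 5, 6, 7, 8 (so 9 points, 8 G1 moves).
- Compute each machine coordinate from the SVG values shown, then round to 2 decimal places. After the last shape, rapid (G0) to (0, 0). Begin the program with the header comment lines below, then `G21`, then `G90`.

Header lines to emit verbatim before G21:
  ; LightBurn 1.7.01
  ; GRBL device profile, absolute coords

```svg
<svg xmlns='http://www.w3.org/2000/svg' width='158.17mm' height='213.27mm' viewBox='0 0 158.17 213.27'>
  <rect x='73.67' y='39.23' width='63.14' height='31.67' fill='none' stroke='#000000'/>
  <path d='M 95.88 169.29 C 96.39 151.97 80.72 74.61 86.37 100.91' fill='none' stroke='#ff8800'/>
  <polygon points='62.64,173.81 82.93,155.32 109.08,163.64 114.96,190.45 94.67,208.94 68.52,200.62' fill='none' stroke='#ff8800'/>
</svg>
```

; LightBurn 1.7.01
; GRBL device profile, absolute coords
G21
G90
G0 X73.67 Y174.04
M3 S195
G1 X136.81 Y174.04 F4137
G1 X136.81 Y142.37 F4137
G1 X73.67 Y142.37 F4137
G1 X73.67 Y174.04 F4137
M5
G0 X95.88 Y43.98
M3 S690
G1 X95.39 Y52.97 F1334
G1 X93.81 Y65.67 F1334
G1 X91.61 Y80.16 F1334
G1 X89.20 Y94.53 F1334
G1 X87.03 Y106.85 F1334
G1 X85.54 Y115.21 F1334
G1 X85.18 Y117.68 F1334
G1 X86.37 Y112.36 F1334
M5
G0 X62.64 Y39.46
M3 S690
G1 X82.93 Y57.95 F1334
G1 X109.08 Y49.63 F1334
G1 X114.96 Y22.82 F1334
G1 X94.67 Y4.33 F1334
G1 X68.52 Y12.65 F1334
G1 X62.64 Y39.46 F1334
M5
G0 X0.00 Y0.00

1 u = 1 mm; y_m = 213.27 − y.

[1] `<rect>` rectangle, #000000→engrave S195 F4137: (73.67,174.04) → (136.81,174.04) → (136.81,142.37) → (73.67,142.37) → (73.67,174.04) (closed)

[2] `<path>` cubic bezier, #ff8800→cut S690 F1334: (95.88,43.98) → (95.39,52.97) → (93.81,65.67) → (91.61,80.16) → (89.20,94.53) → (87.03,106.85) → (85.54,115.21) → (85.18,117.68) → (86.37,112.36)

[3] `<polygon>` regular polygon, #ff8800→cut S690 F1334: (62.64,39.46) → (82.93,57.95) → (109.08,49.63) → (114.96,22.82) → (94.67,4.33) → (68.52,12.65) → (62.64,39.46) (closed)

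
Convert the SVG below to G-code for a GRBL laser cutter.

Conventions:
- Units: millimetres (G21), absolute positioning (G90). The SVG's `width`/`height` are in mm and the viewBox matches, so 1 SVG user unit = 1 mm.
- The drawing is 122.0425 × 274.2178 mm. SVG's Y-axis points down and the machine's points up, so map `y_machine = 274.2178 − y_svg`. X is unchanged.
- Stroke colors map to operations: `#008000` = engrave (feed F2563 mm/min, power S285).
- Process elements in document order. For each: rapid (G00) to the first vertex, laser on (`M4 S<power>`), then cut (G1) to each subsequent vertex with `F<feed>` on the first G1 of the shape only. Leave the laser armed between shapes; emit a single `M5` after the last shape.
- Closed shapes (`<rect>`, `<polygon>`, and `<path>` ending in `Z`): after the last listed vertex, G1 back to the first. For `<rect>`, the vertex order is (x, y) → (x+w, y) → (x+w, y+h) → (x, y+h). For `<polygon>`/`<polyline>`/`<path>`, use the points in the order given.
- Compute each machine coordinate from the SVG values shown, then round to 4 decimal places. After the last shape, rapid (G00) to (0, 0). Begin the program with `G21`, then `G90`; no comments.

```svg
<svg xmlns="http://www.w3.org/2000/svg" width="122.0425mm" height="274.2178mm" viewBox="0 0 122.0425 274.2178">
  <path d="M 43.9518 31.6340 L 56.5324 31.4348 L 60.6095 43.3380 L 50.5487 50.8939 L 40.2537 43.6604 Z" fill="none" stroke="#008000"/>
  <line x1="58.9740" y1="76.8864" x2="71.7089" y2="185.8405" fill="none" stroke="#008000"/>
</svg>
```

viewBox `0 0 122.0425 274.2178` with mm width/height → 1 unit = 1 mm. Flip: y_m = 274.2178 − y_svg.

**Shape 1** — `<path>` regular polygon, stroke `#008000` → engrave (S285, F2563). Machine vertices: (43.9518,242.5838) → (56.5324,242.7830) → (60.6095,230.8798) → (50.5487,223.3239) → (40.2537,230.5574) → (43.9518,242.5838). Closed: final G1 returns to the first vertex.

**Shape 2** — `<line>` line segment, stroke `#008000` → engrave (S285, F2563). Machine vertices: (58.9740,197.3314) → (71.7089,88.3773). Open path.

G21
G90
G00 X43.9518 Y242.5838
M4 S285
G1 X56.5324 Y242.7830 F2563
G1 X60.6095 Y230.8798
G1 X50.5487 Y223.3239
G1 X40.2537 Y230.5574
G1 X43.9518 Y242.5838
G00 X58.9740 Y197.3314
M4 S285
G1 X71.7089 Y88.3773 F2563
M5
G00 X0.0000 Y0.0000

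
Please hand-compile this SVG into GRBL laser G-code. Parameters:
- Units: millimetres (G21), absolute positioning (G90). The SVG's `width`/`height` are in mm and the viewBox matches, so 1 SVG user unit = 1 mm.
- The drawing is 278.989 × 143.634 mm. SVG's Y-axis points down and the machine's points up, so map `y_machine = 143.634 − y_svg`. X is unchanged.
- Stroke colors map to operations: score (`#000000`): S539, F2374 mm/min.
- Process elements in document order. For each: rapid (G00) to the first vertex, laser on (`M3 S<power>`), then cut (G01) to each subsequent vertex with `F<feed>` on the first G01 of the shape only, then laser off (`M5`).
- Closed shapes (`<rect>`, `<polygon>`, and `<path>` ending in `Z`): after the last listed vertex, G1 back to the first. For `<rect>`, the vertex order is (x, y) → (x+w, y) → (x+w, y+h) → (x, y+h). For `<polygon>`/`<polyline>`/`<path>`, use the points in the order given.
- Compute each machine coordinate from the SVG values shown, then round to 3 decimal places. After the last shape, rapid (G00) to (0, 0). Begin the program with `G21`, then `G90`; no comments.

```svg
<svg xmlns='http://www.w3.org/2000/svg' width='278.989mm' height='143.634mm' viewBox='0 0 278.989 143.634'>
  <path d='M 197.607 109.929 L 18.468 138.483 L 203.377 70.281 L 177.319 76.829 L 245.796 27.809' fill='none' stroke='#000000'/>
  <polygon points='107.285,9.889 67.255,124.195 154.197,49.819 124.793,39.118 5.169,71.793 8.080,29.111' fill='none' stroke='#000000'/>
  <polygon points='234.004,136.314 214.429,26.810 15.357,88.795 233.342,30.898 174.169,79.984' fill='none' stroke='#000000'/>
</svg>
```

Since the viewBox matches the mm dimensions, user units are millimetres directly. The only transform is the Y-flip y_m = 143.634 − y_svg.

Shape 1 is a open polyline drawn with `<path>`. Its stroke #000000 means score at S539, F2374. After flipping Y the toolpath is (197.607,33.705) → (18.468,5.151) → (203.377,73.353) → (177.319,66.805) → (245.796,115.825).

Shape 2 is a closed polygon drawn with `<polygon>`. Its stroke #000000 means score at S539, F2374. After flipping Y the toolpath is (107.285,133.745) → (67.255,19.439) → (154.197,93.815) → (124.793,104.516) → (5.169,71.841) → (8.080,114.523) → (107.285,133.745), returning to the start.

Shape 3 is a closed polygon drawn with `<polygon>`. Its stroke #000000 means score at S539, F2374. After flipping Y the toolpath is (234.004,7.320) → (214.429,116.824) → (15.357,54.839) → (233.342,112.736) → (174.169,63.650) → (234.004,7.320), returning to the start.

G21
G90
G00 X197.607 Y33.705
M3 S539
G01 X18.468 Y5.151 F2374
G01 X203.377 Y73.353
G01 X177.319 Y66.805
G01 X245.796 Y115.825
M5
G00 X107.285 Y133.745
M3 S539
G01 X67.255 Y19.439 F2374
G01 X154.197 Y93.815
G01 X124.793 Y104.516
G01 X5.169 Y71.841
G01 X8.080 Y114.523
G01 X107.285 Y133.745
M5
G00 X234.004 Y7.320
M3 S539
G01 X214.429 Y116.824 F2374
G01 X15.357 Y54.839
G01 X233.342 Y112.736
G01 X174.169 Y63.650
G01 X234.004 Y7.320
M5
G00 X0.000 Y0.000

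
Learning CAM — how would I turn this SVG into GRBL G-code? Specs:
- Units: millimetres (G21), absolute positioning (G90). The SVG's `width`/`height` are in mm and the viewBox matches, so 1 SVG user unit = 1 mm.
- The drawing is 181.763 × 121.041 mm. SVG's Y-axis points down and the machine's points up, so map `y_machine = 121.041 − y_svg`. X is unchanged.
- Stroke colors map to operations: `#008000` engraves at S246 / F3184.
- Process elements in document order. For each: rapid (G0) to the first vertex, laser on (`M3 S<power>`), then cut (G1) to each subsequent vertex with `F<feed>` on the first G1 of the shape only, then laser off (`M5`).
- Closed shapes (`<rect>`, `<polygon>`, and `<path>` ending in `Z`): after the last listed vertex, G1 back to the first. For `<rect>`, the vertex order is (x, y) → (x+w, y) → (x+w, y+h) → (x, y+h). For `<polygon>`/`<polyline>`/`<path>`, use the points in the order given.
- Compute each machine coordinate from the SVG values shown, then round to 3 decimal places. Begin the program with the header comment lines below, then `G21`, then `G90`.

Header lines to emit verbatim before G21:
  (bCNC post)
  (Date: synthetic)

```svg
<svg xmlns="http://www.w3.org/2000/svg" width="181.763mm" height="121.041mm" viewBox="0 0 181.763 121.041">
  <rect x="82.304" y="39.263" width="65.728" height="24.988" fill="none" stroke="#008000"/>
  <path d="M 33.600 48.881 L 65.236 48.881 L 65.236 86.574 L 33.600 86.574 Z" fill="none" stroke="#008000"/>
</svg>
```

(bCNC post)
(Date: synthetic)
G21
G90
G0 X82.304 Y81.778
M3 S246
G1 X148.032 Y81.778 F3184
G1 X148.032 Y56.790
G1 X82.304 Y56.790
G1 X82.304 Y81.778
M5
G0 X33.600 Y72.160
M3 S246
G1 X65.236 Y72.160 F3184
G1 X65.236 Y34.467
G1 X33.600 Y34.467
G1 X33.600 Y72.160
M5

Since the viewBox matches the mm dimensions, user units are millimetres directly. The only transform is the Y-flip y_m = 121.041 − y_svg.

Shape 1 is a rectangle drawn with `<rect>`. Its stroke #008000 means engrave at S246, F3184. After flipping Y the toolpath is (82.304,81.778) → (148.032,81.778) → (148.032,56.790) → (82.304,56.790) → (82.304,81.778), returning to the start.

Shape 2 is a rectangle drawn with `<path>`. Its stroke #008000 means engrave at S246, F3184. After flipping Y the toolpath is (33.600,72.160) → (65.236,72.160) → (65.236,34.467) → (33.600,34.467) → (33.600,72.160), returning to the start.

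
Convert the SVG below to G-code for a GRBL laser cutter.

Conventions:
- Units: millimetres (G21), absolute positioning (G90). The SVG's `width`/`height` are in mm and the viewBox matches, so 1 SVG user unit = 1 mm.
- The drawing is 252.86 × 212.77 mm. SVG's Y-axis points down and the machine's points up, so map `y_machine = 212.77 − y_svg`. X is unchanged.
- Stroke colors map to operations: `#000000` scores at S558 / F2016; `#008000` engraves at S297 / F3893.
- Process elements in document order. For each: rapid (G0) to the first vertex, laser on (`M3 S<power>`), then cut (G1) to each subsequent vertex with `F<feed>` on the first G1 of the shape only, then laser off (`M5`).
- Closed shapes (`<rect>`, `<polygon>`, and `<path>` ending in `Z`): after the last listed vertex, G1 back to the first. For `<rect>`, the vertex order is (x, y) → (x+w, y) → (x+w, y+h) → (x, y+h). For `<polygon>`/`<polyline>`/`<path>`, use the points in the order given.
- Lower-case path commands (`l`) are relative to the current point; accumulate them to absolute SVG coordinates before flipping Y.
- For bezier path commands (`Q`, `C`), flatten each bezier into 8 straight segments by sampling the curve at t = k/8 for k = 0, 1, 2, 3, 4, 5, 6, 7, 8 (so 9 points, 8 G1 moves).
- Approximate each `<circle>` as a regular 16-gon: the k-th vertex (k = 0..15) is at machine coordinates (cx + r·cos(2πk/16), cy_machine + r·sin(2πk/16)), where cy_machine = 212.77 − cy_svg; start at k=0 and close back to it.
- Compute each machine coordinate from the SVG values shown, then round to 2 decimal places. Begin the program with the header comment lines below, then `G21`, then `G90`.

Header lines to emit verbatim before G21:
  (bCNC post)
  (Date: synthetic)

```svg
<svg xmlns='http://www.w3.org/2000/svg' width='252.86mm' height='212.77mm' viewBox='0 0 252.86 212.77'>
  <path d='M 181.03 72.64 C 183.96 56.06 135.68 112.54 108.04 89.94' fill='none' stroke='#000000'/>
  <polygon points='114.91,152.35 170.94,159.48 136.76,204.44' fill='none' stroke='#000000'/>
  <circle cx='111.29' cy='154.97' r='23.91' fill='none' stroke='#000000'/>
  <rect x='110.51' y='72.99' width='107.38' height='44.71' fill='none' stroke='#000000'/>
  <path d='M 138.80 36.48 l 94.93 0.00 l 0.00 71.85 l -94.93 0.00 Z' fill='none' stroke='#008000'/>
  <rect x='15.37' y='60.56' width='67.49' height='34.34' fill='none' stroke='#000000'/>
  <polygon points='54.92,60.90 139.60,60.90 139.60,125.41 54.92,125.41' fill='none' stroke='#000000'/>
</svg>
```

(bCNC post)
(Date: synthetic)
G21
G90
G0 X181.03 Y140.13
M3 S558
G1 X179.87 Y143.22 F2016
G1 X174.75 Y141.24
G1 X166.51 Y135.98
G1 X156.00 Y129.22
G1 X144.05 Y122.74
G1 X131.52 Y118.33
G1 X119.23 Y117.76
G1 X108.04 Y122.83
M5
G0 X114.91 Y60.42
M3 S558
G1 X170.94 Y53.29 F2016
G1 X136.76 Y8.33
G1 X114.91 Y60.42
M5
G0 X135.20 Y57.80
M3 S558
G1 X133.38 Y66.95 F2016
G1 X128.20 Y74.71
G1 X120.44 Y79.89
G1 X111.29 Y81.71
G1 X102.14 Y79.89
G1 X94.38 Y74.71
G1 X89.20 Y66.95
G1 X87.38 Y57.80
G1 X89.20 Y48.65
G1 X94.38 Y40.89
G1 X102.14 Y35.71
G1 X111.29 Y33.89
G1 X120.44 Y35.71
G1 X128.20 Y40.89
G1 X133.38 Y48.65
G1 X135.20 Y57.80
M5
G0 X110.51 Y139.78
M3 S558
G1 X217.89 Y139.78 F2016
G1 X217.89 Y95.07
G1 X110.51 Y95.07
G1 X110.51 Y139.78
M5
G0 X138.80 Y176.29
M3 S297
G1 X233.73 Y176.29 F3893
G1 X233.73 Y104.44
G1 X138.80 Y104.44
G1 X138.80 Y176.29
M5
G0 X15.37 Y152.21
M3 S558
G1 X82.86 Y152.21 F2016
G1 X82.86 Y117.87
G1 X15.37 Y117.87
G1 X15.37 Y152.21
M5
G0 X54.92 Y151.87
M3 S558
G1 X139.60 Y151.87 F2016
G1 X139.60 Y87.36
G1 X54.92 Y87.36
G1 X54.92 Y151.87
M5

1 u = 1 mm; y_m = 212.77 − y.

[1] `<path>` cubic bezier, #000000→score S558 F2016: (181.03,140.13) → (179.87,143.22) → (174.75,141.24) → (166.51,135.98) → (156.00,129.22) → (144.05,122.74) → (131.52,118.33) → (119.23,117.76) → (108.04,122.83)

[2] `<polygon>` regular polygon, #000000→score S558 F2016: (114.91,60.42) → (170.94,53.29) → (136.76,8.33) → (114.91,60.42) (closed)

[3] `<circle>` circle, #000000→score S558 F2016: (135.20,57.80) → (133.38,66.95) → (128.20,74.71) → (120.44,79.89) → (111.29,81.71) → (102.14,79.89) → (94.38,74.71) → (89.20,66.95) → (87.38,57.80) → (89.20,48.65) → (94.38,40.89) → (102.14,35.71) → (111.29,33.89) → (120.44,35.71) → (128.20,40.89) → (133.38,48.65) → (135.20,57.80) (closed)

[4] `<rect>` rectangle, #000000→score S558 F2016: (110.51,139.78) → (217.89,139.78) → (217.89,95.07) → (110.51,95.07) → (110.51,139.78) (closed)

[5] `<path>` rectangle, #008000→engrave S297 F3893: (138.80,176.29) → (233.73,176.29) → (233.73,104.44) → (138.80,104.44) → (138.80,176.29) (closed)

[6] `<rect>` rectangle, #000000→score S558 F2016: (15.37,152.21) → (82.86,152.21) → (82.86,117.87) → (15.37,117.87) → (15.37,152.21) (closed)

[7] `<polygon>` rectangle, #000000→score S558 F2016: (54.92,151.87) → (139.60,151.87) → (139.60,87.36) → (54.92,87.36) → (54.92,151.87) (closed)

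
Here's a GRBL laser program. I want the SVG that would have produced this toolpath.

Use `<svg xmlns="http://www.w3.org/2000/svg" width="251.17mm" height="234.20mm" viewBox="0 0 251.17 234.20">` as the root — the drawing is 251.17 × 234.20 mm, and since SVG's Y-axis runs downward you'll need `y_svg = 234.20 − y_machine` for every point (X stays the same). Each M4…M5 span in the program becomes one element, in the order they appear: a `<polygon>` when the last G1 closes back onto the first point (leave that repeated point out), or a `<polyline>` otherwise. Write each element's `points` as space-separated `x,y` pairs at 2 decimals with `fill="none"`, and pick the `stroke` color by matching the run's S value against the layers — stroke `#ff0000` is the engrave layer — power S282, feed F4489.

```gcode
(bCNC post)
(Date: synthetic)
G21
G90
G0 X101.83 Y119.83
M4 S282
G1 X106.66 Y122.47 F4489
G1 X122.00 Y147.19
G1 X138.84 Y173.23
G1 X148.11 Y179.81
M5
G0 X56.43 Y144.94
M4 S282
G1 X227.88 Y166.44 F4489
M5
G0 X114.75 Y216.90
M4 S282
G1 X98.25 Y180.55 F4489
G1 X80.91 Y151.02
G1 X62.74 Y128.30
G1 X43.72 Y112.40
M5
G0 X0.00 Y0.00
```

y_svg = 234.20 − y_m. Every run uses S282, so all elements get stroke `#ff0000` (engrave).

[1] open run; points: 101.83,114.37 106.66,111.73 122.00,87.01 138.84,60.97 148.11,54.39

[2] open run; points: 56.43,89.26 227.88,67.76

[3] open run; points: 114.75,17.30 98.25,53.65 80.91,83.18 62.74,105.90 43.72,121.80

<svg xmlns="http://www.w3.org/2000/svg" width="251.17mm" height="234.20mm" viewBox="0 0 251.17 234.20">
  <polyline points="101.83,114.37 106.66,111.73 122.00,87.01 138.84,60.97 148.11,54.39" fill="none" stroke="#ff0000"/>
  <polyline points="56.43,89.26 227.88,67.76" fill="none" stroke="#ff0000"/>
  <polyline points="114.75,17.30 98.25,53.65 80.91,83.18 62.74,105.90 43.72,121.80" fill="none" stroke="#ff0000"/>
</svg>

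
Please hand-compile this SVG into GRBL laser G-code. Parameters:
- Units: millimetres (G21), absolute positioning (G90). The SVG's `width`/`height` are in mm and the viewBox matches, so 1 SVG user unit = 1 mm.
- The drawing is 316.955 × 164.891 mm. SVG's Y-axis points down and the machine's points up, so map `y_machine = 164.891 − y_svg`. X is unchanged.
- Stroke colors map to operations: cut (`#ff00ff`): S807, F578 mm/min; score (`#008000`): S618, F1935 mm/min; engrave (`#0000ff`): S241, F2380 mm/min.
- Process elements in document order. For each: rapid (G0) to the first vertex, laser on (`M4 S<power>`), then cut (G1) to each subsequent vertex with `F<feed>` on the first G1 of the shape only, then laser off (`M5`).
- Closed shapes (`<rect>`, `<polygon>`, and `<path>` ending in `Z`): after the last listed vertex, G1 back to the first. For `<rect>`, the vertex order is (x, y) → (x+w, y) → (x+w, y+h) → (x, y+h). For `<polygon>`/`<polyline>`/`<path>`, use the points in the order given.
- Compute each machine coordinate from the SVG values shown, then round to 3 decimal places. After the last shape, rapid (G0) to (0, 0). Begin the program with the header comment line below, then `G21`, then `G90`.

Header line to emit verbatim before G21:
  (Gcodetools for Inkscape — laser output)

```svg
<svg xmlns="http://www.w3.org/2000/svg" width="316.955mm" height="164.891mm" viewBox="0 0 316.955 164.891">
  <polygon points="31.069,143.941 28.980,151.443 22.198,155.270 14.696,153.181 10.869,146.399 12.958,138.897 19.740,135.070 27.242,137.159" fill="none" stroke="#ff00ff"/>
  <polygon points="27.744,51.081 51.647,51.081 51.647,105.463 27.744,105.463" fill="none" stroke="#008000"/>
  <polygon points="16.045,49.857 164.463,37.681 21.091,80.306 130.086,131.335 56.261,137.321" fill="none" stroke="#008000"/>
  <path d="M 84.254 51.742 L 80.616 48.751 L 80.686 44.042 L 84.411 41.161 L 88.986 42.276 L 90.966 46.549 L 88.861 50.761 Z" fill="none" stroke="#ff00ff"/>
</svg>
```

viewBox `0 0 316.955 164.891` with mm width/height → 1 unit = 1 mm. Flip: y_m = 164.891 − y_svg.

**Shape 1** — `<polygon>` regular polygon, stroke `#ff00ff` → cut (S807, F578). Machine vertices: (31.069,20.950) → (28.980,13.448) → (22.198,9.621) → (14.696,11.710) → (10.869,18.492) → (12.958,25.994) → (19.740,29.821) → (27.242,27.732) → (31.069,20.950). Closed: final G1 returns to the first vertex.

**Shape 2** — `<polygon>` rectangle, stroke `#008000` → score (S618, F1935). Machine vertices: (27.744,113.810) → (51.647,113.810) → (51.647,59.428) → (27.744,59.428) → (27.744,113.810). Closed: final G1 returns to the first vertex.

**Shape 3** — `<polygon>` closed polygon, stroke `#008000` → score (S618, F1935). Machine vertices: (16.045,115.034) → (164.463,127.210) → (21.091,84.585) → (130.086,33.556) → (56.261,27.570) → (16.045,115.034). Closed: final G1 returns to the first vertex.

**Shape 4** — `<path>` regular polygon, stroke `#ff00ff` → cut (S807, F578). Machine vertices: (84.254,113.149) → (80.616,116.140) → (80.686,120.849) → (84.411,123.730) → (88.986,122.615) → (90.966,118.342) → (88.861,114.130) → (84.254,113.149). Closed: final G1 returns to the first vertex.

(Gcodetools for Inkscape — laser output)
G21
G90
G0 X31.069 Y20.950
M4 S807
G1 X28.980 Y13.448 F578
G1 X22.198 Y9.621
G1 X14.696 Y11.710
G1 X10.869 Y18.492
G1 X12.958 Y25.994
G1 X19.740 Y29.821
G1 X27.242 Y27.732
G1 X31.069 Y20.950
M5
G0 X27.744 Y113.810
M4 S618
G1 X51.647 Y113.810 F1935
G1 X51.647 Y59.428
G1 X27.744 Y59.428
G1 X27.744 Y113.810
M5
G0 X16.045 Y115.034
M4 S618
G1 X164.463 Y127.210 F1935
G1 X21.091 Y84.585
G1 X130.086 Y33.556
G1 X56.261 Y27.570
G1 X16.045 Y115.034
M5
G0 X84.254 Y113.149
M4 S807
G1 X80.616 Y116.140 F578
G1 X80.686 Y120.849
G1 X84.411 Y123.730
G1 X88.986 Y122.615
G1 X90.966 Y118.342
G1 X88.861 Y114.130
G1 X84.254 Y113.149
M5
G0 X0.000 Y0.000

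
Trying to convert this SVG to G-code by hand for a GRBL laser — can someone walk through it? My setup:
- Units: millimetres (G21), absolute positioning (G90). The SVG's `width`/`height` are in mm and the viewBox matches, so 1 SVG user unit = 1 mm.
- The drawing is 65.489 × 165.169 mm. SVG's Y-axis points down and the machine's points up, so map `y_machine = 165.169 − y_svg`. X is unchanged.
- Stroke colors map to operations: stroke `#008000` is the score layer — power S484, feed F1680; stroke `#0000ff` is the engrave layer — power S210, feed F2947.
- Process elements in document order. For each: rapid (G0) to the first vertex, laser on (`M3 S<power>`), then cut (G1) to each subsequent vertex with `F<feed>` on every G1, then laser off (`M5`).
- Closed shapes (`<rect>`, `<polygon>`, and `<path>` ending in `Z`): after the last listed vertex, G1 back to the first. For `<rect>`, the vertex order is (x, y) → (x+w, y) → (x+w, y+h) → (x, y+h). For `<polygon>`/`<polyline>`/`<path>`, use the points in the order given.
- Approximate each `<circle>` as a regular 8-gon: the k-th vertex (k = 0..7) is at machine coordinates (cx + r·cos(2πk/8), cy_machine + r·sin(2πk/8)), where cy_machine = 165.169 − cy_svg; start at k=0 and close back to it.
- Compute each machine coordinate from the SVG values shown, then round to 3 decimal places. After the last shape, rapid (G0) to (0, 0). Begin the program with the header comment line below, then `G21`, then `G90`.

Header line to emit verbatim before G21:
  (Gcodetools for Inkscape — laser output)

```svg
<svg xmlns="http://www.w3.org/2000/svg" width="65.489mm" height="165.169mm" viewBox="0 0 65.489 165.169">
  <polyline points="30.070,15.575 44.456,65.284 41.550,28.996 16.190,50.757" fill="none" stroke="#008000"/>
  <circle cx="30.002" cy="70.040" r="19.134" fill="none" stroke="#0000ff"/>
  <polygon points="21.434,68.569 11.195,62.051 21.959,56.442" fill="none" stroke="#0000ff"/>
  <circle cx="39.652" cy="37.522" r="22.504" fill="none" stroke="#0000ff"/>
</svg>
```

(Gcodetools for Inkscape — laser output)
G21
G90
G0 X30.070 Y149.594
M3 S484
G1 X44.456 Y99.885 F1680
G1 X41.550 Y136.173 F1680
G1 X16.190 Y114.412 F1680
M5
G0 X49.136 Y95.129
M3 S210
G1 X43.532 Y108.659 F2947
G1 X30.002 Y114.263 F2947
G1 X16.472 Y108.659 F2947
G1 X10.868 Y95.129 F2947
G1 X16.472 Y81.599 F2947
G1 X30.002 Y75.995 F2947
G1 X43.532 Y81.599 F2947
G1 X49.136 Y95.129 F2947
M5
G0 X21.434 Y96.600
M3 S210
G1 X11.195 Y103.118 F2947
G1 X21.959 Y108.727 F2947
G1 X21.434 Y96.600 F2947
M5
G0 X62.156 Y127.647
M3 S210
G1 X55.565 Y143.560 F2947
G1 X39.652 Y150.151 F2947
G1 X23.739 Y143.560 F2947
G1 X17.148 Y127.647 F2947
G1 X23.739 Y111.734 F2947
G1 X39.652 Y105.143 F2947
G1 X55.565 Y111.734 F2947
G1 X62.156 Y127.647 F2947
M5
G0 X0.000 Y0.000

1 u = 1 mm; y_m = 165.169 − y.

[1] `<polyline>` open polyline, #008000→score S484 F1680: (30.070,149.594) → (44.456,99.885) → (41.550,136.173) → (16.190,114.412)

[2] `<circle>` circle, #0000ff→engrave S210 F2947: (49.136,95.129) → (43.532,108.659) → (30.002,114.263) → (16.472,108.659) → (10.868,95.129) → (16.472,81.599) → (30.002,75.995) → (43.532,81.599) → (49.136,95.129) (closed)

[3] `<polygon>` regular polygon, #0000ff→engrave S210 F2947: (21.434,96.600) → (11.195,103.118) → (21.959,108.727) → (21.434,96.600) (closed)

[4] `<circle>` circle, #0000ff→engrave S210 F2947: (62.156,127.647) → (55.565,143.560) → (39.652,150.151) → (23.739,143.560) → (17.148,127.647) → (23.739,111.734) → (39.652,105.143) → (55.565,111.734) → (62.156,127.647) (closed)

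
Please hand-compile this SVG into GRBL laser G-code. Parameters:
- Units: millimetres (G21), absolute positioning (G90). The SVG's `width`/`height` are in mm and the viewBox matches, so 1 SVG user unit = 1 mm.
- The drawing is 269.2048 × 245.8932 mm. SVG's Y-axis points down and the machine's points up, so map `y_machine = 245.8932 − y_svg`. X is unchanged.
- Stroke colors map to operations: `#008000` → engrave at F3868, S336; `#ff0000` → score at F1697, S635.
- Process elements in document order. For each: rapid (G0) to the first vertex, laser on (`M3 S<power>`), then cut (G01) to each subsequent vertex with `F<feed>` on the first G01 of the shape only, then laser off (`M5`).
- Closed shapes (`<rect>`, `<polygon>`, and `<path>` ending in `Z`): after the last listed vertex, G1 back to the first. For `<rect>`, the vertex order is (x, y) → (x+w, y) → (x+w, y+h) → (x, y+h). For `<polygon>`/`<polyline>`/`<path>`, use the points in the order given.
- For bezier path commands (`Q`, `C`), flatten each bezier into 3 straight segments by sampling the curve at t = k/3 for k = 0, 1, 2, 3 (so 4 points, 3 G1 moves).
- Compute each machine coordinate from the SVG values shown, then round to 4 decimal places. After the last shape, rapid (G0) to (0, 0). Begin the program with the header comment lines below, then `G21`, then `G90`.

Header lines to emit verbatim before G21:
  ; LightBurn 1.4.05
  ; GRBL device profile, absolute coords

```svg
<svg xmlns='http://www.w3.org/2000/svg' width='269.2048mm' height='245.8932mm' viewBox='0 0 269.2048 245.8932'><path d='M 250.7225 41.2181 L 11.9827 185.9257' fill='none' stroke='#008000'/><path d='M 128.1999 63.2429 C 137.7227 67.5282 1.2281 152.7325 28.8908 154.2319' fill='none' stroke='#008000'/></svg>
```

viewBox `0 0 269.2048 245.8932` with mm width/height → 1 unit = 1 mm. Flip: y_m = 245.8932 − y_svg.

**Shape 1** — `<path>` line segment, stroke `#008000` → engrave (S336, F3868). Machine vertices: (250.7225,204.6751) → (11.9827,59.9675). Open path.

**Shape 2** — `<path>` cubic bezier, stroke `#008000` → engrave (S336, F3868). Control points (SVG): P0=(128.1999,63.2429), P1=(137.7227,67.5282), P2=(1.2281,152.7325), P3=(28.8908,154.2319); sampled at t=k/3. Machine vertices: (128.1999,182.6503) → (100.5382,157.4892) → (44.4592,114.9652) → (28.8908,91.6613). Open path.

; LightBurn 1.4.05
; GRBL device profile, absolute coords
G21
G90
G0 X250.7225 Y204.6751
M3 S336
G01 X11.9827 Y59.9675 F3868
M5
G0 X128.1999 Y182.6503
M3 S336
G01 X100.5382 Y157.4892 F3868
G01 X44.4592 Y114.9652
G01 X28.8908 Y91.6613
M5
G0 X0.0000 Y0.0000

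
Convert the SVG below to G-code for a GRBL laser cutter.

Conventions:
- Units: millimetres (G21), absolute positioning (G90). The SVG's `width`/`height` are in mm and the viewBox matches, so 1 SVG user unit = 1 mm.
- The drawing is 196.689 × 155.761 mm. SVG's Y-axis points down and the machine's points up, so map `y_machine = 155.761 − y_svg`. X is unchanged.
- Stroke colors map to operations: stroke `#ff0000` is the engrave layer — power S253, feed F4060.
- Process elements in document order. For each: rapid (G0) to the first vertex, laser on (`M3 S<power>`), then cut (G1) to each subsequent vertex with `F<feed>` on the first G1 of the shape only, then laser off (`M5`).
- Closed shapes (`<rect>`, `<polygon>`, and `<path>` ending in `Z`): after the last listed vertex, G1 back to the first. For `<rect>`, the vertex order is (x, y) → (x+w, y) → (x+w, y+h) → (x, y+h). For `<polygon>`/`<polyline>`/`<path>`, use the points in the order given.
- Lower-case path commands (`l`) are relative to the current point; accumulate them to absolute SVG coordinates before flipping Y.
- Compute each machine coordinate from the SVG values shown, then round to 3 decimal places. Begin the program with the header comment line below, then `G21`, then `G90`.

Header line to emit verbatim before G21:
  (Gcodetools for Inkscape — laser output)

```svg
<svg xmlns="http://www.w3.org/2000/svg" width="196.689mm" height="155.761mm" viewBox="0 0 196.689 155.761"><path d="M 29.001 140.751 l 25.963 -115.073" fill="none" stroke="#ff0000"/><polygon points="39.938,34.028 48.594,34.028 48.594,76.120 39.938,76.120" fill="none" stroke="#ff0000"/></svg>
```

viewBox `0 0 196.689 155.761` with mm width/height → 1 unit = 1 mm. Flip: y_m = 155.761 − y_svg.

**Shape 1** — `<path>` line segment, stroke `#ff0000` → engrave (S253, F4060). Machine vertices: (29.001,15.010) → (54.964,130.083). Open path.

**Shape 2** — `<polygon>` rectangle, stroke `#ff0000` → engrave (S253, F4060). Machine vertices: (39.938,121.733) → (48.594,121.733) → (48.594,79.641) → (39.938,79.641) → (39.938,121.733). Closed: final G1 returns to the first vertex.

(Gcodetools for Inkscape — laser output)
G21
G90
G0 X29.001 Y15.010
M3 S253
G1 X54.964 Y130.083 F4060
M5
G0 X39.938 Y121.733
M3 S253
G1 X48.594 Y121.733 F4060
G1 X48.594 Y79.641
G1 X39.938 Y79.641
G1 X39.938 Y121.733
M5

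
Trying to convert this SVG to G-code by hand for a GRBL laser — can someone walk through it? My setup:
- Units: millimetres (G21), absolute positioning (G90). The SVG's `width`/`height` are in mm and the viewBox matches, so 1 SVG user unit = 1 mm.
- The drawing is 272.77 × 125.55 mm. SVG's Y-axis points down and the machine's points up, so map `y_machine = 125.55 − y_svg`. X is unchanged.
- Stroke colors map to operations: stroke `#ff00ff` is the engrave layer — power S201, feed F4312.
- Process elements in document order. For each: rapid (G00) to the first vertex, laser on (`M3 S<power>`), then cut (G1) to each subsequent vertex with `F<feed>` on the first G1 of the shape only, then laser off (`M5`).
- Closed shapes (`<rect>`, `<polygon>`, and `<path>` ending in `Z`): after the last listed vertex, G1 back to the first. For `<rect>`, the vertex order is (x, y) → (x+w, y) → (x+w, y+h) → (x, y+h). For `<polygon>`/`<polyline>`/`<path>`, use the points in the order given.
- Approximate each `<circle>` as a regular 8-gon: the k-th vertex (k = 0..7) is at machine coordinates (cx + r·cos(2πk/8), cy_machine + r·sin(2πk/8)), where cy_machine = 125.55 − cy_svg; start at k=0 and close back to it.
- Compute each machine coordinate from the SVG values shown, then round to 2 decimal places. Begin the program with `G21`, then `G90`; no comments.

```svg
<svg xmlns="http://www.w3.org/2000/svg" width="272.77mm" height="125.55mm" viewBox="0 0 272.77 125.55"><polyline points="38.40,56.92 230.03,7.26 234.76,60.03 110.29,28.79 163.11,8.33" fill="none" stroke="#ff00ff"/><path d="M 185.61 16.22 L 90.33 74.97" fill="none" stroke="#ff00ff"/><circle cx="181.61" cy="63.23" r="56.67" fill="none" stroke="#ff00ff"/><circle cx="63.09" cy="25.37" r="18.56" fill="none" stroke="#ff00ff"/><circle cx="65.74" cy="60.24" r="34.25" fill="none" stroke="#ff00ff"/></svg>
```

1 u = 1 mm; y_m = 125.55 − y.

[1] `<polyline>` open polyline, #ff00ff→engrave S201 F4312: (38.40,68.63) → (230.03,118.29) → (234.76,65.52) → (110.29,96.76) → (163.11,117.22)

[2] `<path>` line segment, #ff00ff→engrave S201 F4312: (185.61,109.33) → (90.33,50.58)

[3] `<circle>` circle, #ff00ff→engrave S201 F4312: (238.28,62.32) → (221.68,102.39) → (181.61,118.99) → (141.54,102.39) → (124.94,62.32) → (141.54,22.25) → (181.61,5.65) → (221.68,22.25) → (238.28,62.32) (closed)

[4] `<circle>` circle, #ff00ff→engrave S201 F4312: (81.65,100.18) → (76.21,113.30) → (63.09,118.74) → (49.97,113.30) → (44.53,100.18) → (49.97,87.06) → (63.09,81.62) → (76.21,87.06) → (81.65,100.18) (closed)

[5] `<circle>` circle, #ff00ff→engrave S201 F4312: (99.99,65.31) → (89.96,89.53) → (65.74,99.56) → (41.52,89.53) → (31.49,65.31) → (41.52,41.09) → (65.74,31.06) → (89.96,41.09) → (99.99,65.31) (closed)

G21
G90
G00 X38.40 Y68.63
M3 S201
G1 X230.03 Y118.29 F4312
G1 X234.76 Y65.52
G1 X110.29 Y96.76
G1 X163.11 Y117.22
M5
G00 X185.61 Y109.33
M3 S201
G1 X90.33 Y50.58 F4312
M5
G00 X238.28 Y62.32
M3 S201
G1 X221.68 Y102.39 F4312
G1 X181.61 Y118.99
G1 X141.54 Y102.39
G1 X124.94 Y62.32
G1 X141.54 Y22.25
G1 X181.61 Y5.65
G1 X221.68 Y22.25
G1 X238.28 Y62.32
M5
G00 X81.65 Y100.18
M3 S201
G1 X76.21 Y113.30 F4312
G1 X63.09 Y118.74
G1 X49.97 Y113.30
G1 X44.53 Y100.18
G1 X49.97 Y87.06
G1 X63.09 Y81.62
G1 X76.21 Y87.06
G1 X81.65 Y100.18
M5
G00 X99.99 Y65.31
M3 S201
G1 X89.96 Y89.53 F4312
G1 X65.74 Y99.56
G1 X41.52 Y89.53
G1 X31.49 Y65.31
G1 X41.52 Y41.09
G1 X65.74 Y31.06
G1 X89.96 Y41.09
G1 X99.99 Y65.31
M5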